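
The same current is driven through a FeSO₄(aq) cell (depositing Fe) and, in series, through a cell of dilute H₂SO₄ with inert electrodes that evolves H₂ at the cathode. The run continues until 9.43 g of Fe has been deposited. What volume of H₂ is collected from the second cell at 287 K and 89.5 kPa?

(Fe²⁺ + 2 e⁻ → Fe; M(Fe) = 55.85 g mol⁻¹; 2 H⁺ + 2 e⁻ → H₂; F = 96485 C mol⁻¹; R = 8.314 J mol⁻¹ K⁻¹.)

n(Fe) = 9.43 / 55.85 = 0.1688 mol, so n(e⁻) = 2 × 0.1688 = 0.3377 mol.
The cells are in series, so the same 0.3377 mol of electrons passes through the second cell.
2 H⁺ + 2 e⁻ → H₂ — 2 mol e⁻ per mol H₂, so n(H₂) = 0.3377/2 = 0.1688 mol.
V = nRT/P = (0.1688 × 8.314 × 287) / (89.5 × 10³) = 0.00450 m³ = 4.50 L.

4.50 L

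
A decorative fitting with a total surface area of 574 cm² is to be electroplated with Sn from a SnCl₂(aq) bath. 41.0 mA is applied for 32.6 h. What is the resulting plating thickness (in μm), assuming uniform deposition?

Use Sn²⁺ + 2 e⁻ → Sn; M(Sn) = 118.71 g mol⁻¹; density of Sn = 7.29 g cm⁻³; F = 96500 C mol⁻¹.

7.07 μm

Q = I·t = 0.04100 × 117360 = 4812 C; n(e⁻) = 0.04986 mol.
n(Sn) = n(e⁻)/2 = 0.02493 mol, so m = 0.02493 × 118.71 = 2.960 g.
Volume = m/ρ = 2.960 / 7.29 = 0.4060 cm³.
Thickness = V/A = 0.4060 / 574 = 7.07 × 10⁻⁴ cm = 7.07 μm.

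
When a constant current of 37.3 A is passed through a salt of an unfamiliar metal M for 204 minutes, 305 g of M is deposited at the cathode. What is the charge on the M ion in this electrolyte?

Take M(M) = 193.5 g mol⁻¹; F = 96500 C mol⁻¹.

+3

Q = I·t = 37.30 A × 12240 s = 456600 C, so n(e⁻) = 456600/96500 = 4.731 mol.
n(M) deposited = 305 / 193.5 = 1.576 mol.
Electrons per atom = n(e⁻)/n(M) = 4.731 / 1.576 = 3.00 ≈ 3, so the ion is M³⁺.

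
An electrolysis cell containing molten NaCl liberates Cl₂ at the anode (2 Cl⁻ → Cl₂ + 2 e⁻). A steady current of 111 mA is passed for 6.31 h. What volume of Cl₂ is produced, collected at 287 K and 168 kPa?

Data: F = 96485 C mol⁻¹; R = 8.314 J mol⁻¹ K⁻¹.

0.186 L

Q = I·t = 0.1110 A × 22716 s = 2521 C.
n(e⁻) = Q/F = 2521 / 96485 = 0.02613 mol.
2 electrons are transferred per Cl₂ molecule, so n(Cl₂) = 0.02613 / 2 = 0.01307 mol.
V = nRT/P = (0.01307 × 8.314 × 287) / (168 × 10³ Pa) = 1.86 × 10⁻⁴ m³ = 0.186 L.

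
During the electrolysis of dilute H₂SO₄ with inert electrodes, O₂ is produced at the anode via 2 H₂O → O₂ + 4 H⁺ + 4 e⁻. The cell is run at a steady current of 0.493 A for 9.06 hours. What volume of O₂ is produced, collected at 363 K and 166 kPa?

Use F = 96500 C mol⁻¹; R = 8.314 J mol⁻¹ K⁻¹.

Q = I·t = 0.4930 A × 32616 s = 16080 C.
n(e⁻) = Q/F = 16080 / 96500 = 0.1666 mol.
4 electrons are transferred per O₂ molecule, so n(O₂) = 0.1666 / 4 = 0.04166 mol.
V = nRT/P = (0.04166 × 8.314 × 363) / (166 × 10³ Pa) = 7.57 × 10⁻⁴ m³ = 0.757 L.

0.757 L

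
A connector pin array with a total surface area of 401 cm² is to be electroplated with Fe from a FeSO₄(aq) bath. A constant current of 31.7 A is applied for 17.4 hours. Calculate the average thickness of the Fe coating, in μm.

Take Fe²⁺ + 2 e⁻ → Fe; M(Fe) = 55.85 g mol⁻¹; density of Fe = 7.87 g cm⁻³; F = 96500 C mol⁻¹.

Q = I·t = 31.70 × 62640 = 1986000 C; n(e⁻) = 20.58 mol.
n(Fe) = n(e⁻)/2 = 10.29 mol, so m = 10.29 × 55.85 = 574.6 g.
Volume = m/ρ = 574.6 / 7.87 = 73.01 cm³.
Thickness = V/A = 73.01 / 401 = 0.182 cm = 1820 μm.

1820 μm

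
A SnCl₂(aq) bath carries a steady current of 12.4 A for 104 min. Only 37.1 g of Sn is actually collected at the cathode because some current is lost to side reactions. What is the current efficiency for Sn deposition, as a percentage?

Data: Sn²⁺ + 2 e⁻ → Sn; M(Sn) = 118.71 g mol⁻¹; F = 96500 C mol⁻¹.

Q = I·t = 12.40 × 6240.0 = 77380 C; n(e⁻) = 77380/96500 = 0.8018 mol.
Theoretical n(Sn) = n(e⁻)/2 = 0.4009 mol, i.e. m_theo = 0.4009 × 118.71 = 47.59 g.
Efficiency = m_actual / m_theo = 37.1 / 47.59 = 78.0 %.

78.0 %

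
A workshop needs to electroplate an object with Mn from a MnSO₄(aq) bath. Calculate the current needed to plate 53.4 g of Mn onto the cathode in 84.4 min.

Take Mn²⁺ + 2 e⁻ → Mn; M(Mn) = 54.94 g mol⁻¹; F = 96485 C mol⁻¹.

37.0 A

n(Mn) = 53.4 / 54.94 = 0.9720 mol.
n(e⁻) = 2 × 0.9720 = 1.944 mol.
Q = n(e⁻)·F = 1.944 × 96485 = 187600 C.
I = Q/t = 187600 / 5064.0 s = 37.0 A.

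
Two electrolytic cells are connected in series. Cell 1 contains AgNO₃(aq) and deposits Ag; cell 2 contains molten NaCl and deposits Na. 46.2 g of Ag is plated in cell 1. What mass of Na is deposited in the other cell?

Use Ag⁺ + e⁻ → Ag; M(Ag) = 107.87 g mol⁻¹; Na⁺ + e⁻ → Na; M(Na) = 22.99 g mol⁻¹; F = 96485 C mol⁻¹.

9.85 g

n(Ag) = 46.2 / 107.87 = 0.4283 mol.
Since Ag⁺ + e⁻ → Ag, n(e⁻) passed = 1 × 0.4283 = 0.4283 mol.
Cells in series carry the same charge, so the same 0.4283 mol of electrons passes through cell 2.
Na⁺ + e⁻ → Na, so n(Na) = 0.4283 / 1 = 0.4283 mol.
m(Na) = 0.4283 × 22.99 = 9.85 g.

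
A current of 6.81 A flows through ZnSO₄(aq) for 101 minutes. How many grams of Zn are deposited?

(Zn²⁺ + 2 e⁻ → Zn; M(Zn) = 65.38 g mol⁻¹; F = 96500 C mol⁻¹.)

14.0 g

Q = I·t = 6.810 A × 6060.0 s = 41270 C.
n(e⁻) = Q/F = 41270 / 96500 = 0.4277 mol.
Zn²⁺ + 2 e⁻ → Zn, so n(Zn) = n(e⁻)/2 = 0.2138 mol.
m = n·M = 0.2138 × 65.38 = 14.0 g.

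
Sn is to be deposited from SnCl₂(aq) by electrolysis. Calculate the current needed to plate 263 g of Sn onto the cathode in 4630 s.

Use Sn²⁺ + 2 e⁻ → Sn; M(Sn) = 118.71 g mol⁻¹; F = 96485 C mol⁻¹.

n(Sn) = 263 / 118.71 = 2.215 mol.
n(e⁻) = 2 × 2.215 = 4.431 mol.
Q = n(e⁻)·F = 4.431 × 96485 = 427500 C.
I = Q/t = 427500 / 4630.0 s = 92.3 A.

92.3 A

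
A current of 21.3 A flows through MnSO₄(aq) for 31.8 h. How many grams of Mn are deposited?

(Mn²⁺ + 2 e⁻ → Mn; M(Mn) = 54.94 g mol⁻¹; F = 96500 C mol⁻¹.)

694 g

Q = I·t = 21.30 A × 114480 s = 2438000 C.
n(e⁻) = Q/F = 2438000 / 96500 = 25.27 mol.
Mn²⁺ + 2 e⁻ → Mn, so n(Mn) = n(e⁻)/2 = 12.63 mol.
m = n·M = 12.63 × 54.94 = 694 g.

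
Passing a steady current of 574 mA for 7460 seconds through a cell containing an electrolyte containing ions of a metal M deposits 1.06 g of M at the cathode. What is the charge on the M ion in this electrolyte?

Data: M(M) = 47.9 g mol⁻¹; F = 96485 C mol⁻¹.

Q = I·t = 0.5740 A × 7460.0 s = 4282 C, so n(e⁻) = 4282/96485 = 0.04438 mol.
n(M) deposited = 1.06 / 47.9 = 0.02213 mol.
Electrons per atom = n(e⁻)/n(M) = 0.04438 / 0.02213 = 2.01 ≈ 2, so the ion is M²⁺.

+2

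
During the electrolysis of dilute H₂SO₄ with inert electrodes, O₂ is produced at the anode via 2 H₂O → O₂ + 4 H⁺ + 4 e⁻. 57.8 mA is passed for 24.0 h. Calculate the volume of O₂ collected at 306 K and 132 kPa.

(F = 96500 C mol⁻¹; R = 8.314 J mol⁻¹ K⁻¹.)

0.249 L

Q = I·t = 0.05780 A × 86400 s = 4994 C.
n(e⁻) = Q/F = 4994 / 96500 = 0.05175 mol.
4 electrons are transferred per O₂ molecule, so n(O₂) = 0.05175 / 4 = 0.01294 mol.
V = nRT/P = (0.01294 × 8.314 × 306) / (132 × 10³ Pa) = 2.49 × 10⁻⁴ m³ = 0.249 L.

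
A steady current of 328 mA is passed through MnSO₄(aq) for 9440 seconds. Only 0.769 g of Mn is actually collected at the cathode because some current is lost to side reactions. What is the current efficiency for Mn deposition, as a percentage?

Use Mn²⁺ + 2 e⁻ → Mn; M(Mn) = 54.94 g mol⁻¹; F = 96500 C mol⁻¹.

Q = I·t = 0.3280 × 9440.0 = 3096 C; n(e⁻) = 3096/96500 = 0.03209 mol.
Theoretical n(Mn) = n(e⁻)/2 = 0.01604 mol, i.e. m_theo = 0.01604 × 54.94 = 0.8814 g.
Efficiency = m_actual / m_theo = 0.769 / 0.8814 = 87.2 %.

87.2 %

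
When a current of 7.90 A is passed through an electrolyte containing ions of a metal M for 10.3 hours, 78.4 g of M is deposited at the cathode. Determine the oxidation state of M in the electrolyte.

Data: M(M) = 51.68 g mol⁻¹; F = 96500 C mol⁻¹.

+2

Q = I·t = 7.900 A × 37080 s = 292900 C, so n(e⁻) = 292900/96500 = 3.036 mol.
n(M) deposited = 78.4 / 51.68 = 1.517 mol.
Electrons per atom = n(e⁻)/n(M) = 3.036 / 1.517 = 2.00 ≈ 2, so the ion is M²⁺.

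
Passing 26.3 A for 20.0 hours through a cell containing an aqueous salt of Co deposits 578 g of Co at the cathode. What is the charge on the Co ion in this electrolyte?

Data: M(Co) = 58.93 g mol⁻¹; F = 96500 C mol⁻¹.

Q = I·t = 26.30 A × 72000 s = 1894000 C, so n(e⁻) = 1894000/96500 = 19.62 mol.
n(Co) deposited = 578 / 58.93 = 9.808 mol.
Electrons per atom = n(e⁻)/n(Co) = 19.62 / 9.808 = 2.00 ≈ 2, so the ion is Co²⁺.

+2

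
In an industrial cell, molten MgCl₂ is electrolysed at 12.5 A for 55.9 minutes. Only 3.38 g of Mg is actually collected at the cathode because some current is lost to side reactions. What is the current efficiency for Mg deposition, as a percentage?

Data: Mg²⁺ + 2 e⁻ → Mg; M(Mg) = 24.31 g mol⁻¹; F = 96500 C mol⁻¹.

64.0 %

Q = I·t = 12.50 × 3354.0 = 41920 C; n(e⁻) = 41920/96500 = 0.4345 mol.
Theoretical n(Mg) = n(e⁻)/2 = 0.2172 mol, i.e. m_theo = 0.2172 × 24.31 = 5.281 g.
Efficiency = m_actual / m_theo = 3.38 / 5.281 = 64.0 %.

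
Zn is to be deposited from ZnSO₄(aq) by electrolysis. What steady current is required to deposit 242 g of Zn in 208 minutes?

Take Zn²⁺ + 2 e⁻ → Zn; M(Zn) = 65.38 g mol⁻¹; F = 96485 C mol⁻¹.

57.2 A

n(Zn) = 242 / 65.38 = 3.701 mol.
n(e⁻) = 2 × 3.701 = 7.403 mol.
Q = n(e⁻)·F = 7.403 × 96485 = 714300 C.
I = Q/t = 714300 / 12480 s = 57.2 A.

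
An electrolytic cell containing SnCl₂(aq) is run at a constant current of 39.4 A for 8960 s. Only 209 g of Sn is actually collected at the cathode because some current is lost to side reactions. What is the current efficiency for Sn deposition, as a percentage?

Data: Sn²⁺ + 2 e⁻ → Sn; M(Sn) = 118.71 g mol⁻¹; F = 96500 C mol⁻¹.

96.3 %

Q = I·t = 39.40 × 8960.0 = 353000 C; n(e⁻) = 353000/96500 = 3.658 mol.
Theoretical n(Sn) = n(e⁻)/2 = 1.829 mol, i.e. m_theo = 1.829 × 118.71 = 217.1 g.
Efficiency = m_actual / m_theo = 209 / 217.1 = 96.3 %.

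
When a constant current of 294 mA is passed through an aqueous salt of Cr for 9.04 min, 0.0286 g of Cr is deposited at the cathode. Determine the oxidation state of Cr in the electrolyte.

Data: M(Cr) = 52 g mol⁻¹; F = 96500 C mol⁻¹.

+3

Q = I·t = 0.2940 A × 542.40 s = 159.5 C, so n(e⁻) = 159.5/96500 = 0.001652 mol.
n(Cr) deposited = 0.0286 / 52 = 0.0005500 mol.
Electrons per atom = n(e⁻)/n(Cr) = 0.001652 / 0.0005500 = 3.00 ≈ 3, so the ion is Cr³⁺.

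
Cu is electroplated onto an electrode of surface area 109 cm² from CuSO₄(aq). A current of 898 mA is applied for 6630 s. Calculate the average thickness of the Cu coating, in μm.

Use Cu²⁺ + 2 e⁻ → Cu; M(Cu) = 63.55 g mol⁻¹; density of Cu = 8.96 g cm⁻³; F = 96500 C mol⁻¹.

20.1 μm

Q = I·t = 0.8980 × 6630.0 = 5954 C; n(e⁻) = 0.06170 mol.
n(Cu) = n(e⁻)/2 = 0.03085 mol, so m = 0.03085 × 63.55 = 1.960 g.
Volume = m/ρ = 1.960 / 8.96 = 0.2188 cm³.
Thickness = V/A = 0.2188 / 109 = 0.00201 cm = 20.1 μm.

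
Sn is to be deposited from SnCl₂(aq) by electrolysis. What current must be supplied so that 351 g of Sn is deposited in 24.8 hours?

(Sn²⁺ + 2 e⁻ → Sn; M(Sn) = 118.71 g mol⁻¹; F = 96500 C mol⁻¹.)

n(Sn) = 351 / 118.71 = 2.957 mol.
n(e⁻) = 2 × 2.957 = 5.914 mol.
Q = n(e⁻)·F = 5.914 × 96500 = 570700 C.
I = Q/t = 570700 / 89280 s = 6.39 A.

6.39 A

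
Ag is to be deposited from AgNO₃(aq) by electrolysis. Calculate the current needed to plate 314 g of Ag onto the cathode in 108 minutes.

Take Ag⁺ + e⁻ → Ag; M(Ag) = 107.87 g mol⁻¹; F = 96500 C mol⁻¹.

n(Ag) = 314 / 107.87 = 2.911 mol.
n(e⁻) = 1 × 2.911 = 2.911 mol.
Q = n(e⁻)·F = 2.911 × 96500 = 280900 C.
I = Q/t = 280900 / 6480.0 s = 43.3 A.

43.3 A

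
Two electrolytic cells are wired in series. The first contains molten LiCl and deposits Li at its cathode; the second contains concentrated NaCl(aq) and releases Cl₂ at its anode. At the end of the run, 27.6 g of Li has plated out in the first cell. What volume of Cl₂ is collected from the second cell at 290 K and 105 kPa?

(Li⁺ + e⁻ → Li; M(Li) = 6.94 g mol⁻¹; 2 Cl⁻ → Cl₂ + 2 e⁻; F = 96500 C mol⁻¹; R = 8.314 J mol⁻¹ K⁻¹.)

n(Li) = 27.6 / 6.94 = 3.977 mol, so n(e⁻) = 1 × 3.977 = 3.977 mol.
The cells are in series, so the same 3.977 mol of electrons passes through the second cell.
2 Cl⁻ → Cl₂ + 2 e⁻ — 2 mol e⁻ per mol Cl₂, so n(Cl₂) = 3.977/2 = 1.988 mol.
V = nRT/P = (1.988 × 8.314 × 290) / (105 × 10³) = 0.0457 m³ = 45.7 L.

45.7 L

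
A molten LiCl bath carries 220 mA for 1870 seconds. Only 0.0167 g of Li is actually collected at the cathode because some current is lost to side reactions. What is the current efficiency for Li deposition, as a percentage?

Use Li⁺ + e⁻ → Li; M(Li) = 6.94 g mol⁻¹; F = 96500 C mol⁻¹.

56.4 %

Q = I·t = 0.2200 × 1870.0 = 411.4 C; n(e⁻) = 411.4/96500 = 0.004263 mol.
Theoretical n(Li) = n(e⁻)/1 = 0.004263 mol, i.e. m_theo = 0.004263 × 6.94 = 0.02959 g.
Efficiency = m_actual / m_theo = 0.0167 / 0.02959 = 56.4 %.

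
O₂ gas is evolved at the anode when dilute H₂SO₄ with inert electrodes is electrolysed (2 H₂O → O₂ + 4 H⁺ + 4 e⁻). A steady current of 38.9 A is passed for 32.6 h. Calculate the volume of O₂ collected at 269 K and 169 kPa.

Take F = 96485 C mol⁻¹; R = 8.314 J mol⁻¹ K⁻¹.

Q = I·t = 38.90 A × 117360 s = 4565000 C.
n(e⁻) = Q/F = 4565000 / 96485 = 47.32 mol.
4 electrons are transferred per O₂ molecule, so n(O₂) = 47.32 / 4 = 11.83 mol.
V = nRT/P = (11.83 × 8.314 × 269) / (169 × 10³ Pa) = 0.157 m³ = 157 L.

157 L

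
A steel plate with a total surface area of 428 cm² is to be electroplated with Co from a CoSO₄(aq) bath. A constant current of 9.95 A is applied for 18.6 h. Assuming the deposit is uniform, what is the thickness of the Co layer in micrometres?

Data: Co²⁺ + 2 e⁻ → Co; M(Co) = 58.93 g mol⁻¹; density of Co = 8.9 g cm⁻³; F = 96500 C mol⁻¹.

534 μm

Q = I·t = 9.950 × 66960 = 666300 C; n(e⁻) = 6.904 mol.
n(Co) = n(e⁻)/2 = 3.452 mol, so m = 3.452 × 58.93 = 203.4 g.
Volume = m/ρ = 203.4 / 8.9 = 22.86 cm³.
Thickness = V/A = 22.86 / 428 = 0.0534 cm = 534 μm.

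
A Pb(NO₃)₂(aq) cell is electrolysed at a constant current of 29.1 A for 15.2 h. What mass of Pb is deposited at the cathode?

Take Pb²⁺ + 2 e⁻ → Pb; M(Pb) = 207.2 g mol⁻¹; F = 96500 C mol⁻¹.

Q = I·t = 29.10 A × 54720 s = 1592000 C.
n(e⁻) = Q/F = 1592000 / 96500 = 16.50 mol.
Pb²⁺ + 2 e⁻ → Pb, so n(Pb) = n(e⁻)/2 = 8.251 mol.
m = n·M = 8.251 × 207.2 = 1710 g.

1710 g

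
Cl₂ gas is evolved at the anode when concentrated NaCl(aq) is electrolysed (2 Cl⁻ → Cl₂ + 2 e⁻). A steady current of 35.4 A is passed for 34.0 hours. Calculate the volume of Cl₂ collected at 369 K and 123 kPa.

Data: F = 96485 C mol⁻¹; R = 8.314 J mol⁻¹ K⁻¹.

560 L

Q = I·t = 35.40 A × 122400 s = 4333000 C.
n(e⁻) = Q/F = 4333000 / 96485 = 44.91 mol.
2 electrons are transferred per Cl₂ molecule, so n(Cl₂) = 44.91 / 2 = 22.45 mol.
V = nRT/P = (22.45 × 8.314 × 369) / (123 × 10³ Pa) = 0.560 m³ = 560 L.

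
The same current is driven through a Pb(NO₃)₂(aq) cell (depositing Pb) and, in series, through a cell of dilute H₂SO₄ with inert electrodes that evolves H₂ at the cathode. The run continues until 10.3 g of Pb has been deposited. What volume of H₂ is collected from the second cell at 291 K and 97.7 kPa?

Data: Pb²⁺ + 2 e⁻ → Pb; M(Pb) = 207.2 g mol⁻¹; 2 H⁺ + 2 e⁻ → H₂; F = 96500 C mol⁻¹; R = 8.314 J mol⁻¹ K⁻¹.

n(Pb) = 10.3 / 207.2 = 0.04971 mol, so n(e⁻) = 2 × 0.04971 = 0.09942 mol.
The cells are in series, so the same 0.09942 mol of electrons passes through the second cell.
2 H⁺ + 2 e⁻ → H₂ — 2 mol e⁻ per mol H₂, so n(H₂) = 0.09942/2 = 0.04971 mol.
V = nRT/P = (0.04971 × 8.314 × 291) / (97.7 × 10³) = 0.00123 m³ = 1.23 L.

1.23 L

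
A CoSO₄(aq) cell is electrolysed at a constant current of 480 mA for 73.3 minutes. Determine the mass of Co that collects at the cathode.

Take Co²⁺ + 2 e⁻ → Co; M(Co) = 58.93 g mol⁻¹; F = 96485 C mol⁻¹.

0.645 g

Q = I·t = 0.4800 A × 4398.0 s = 2111 C.
n(e⁻) = Q/F = 2111 / 96485 = 0.02188 mol.
Co²⁺ + 2 e⁻ → Co, so n(Co) = n(e⁻)/2 = 0.01094 mol.
m = n·M = 0.01094 × 58.93 = 0.645 g.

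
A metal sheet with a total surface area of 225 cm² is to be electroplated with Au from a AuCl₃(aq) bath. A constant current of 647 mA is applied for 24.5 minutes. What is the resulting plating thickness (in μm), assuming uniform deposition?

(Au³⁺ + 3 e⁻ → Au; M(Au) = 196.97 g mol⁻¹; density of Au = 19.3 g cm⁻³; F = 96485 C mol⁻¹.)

1.49 μm

Q = I·t = 0.6470 × 1470.0 = 951.1 C; n(e⁻) = 0.009857 mol.
n(Au) = n(e⁻)/3 = 0.003286 mol, so m = 0.003286 × 196.97 = 0.6472 g.
Volume = m/ρ = 0.6472 / 19.3 = 0.03353 cm³.
Thickness = V/A = 0.03353 / 225 = 1.49 × 10⁻⁴ cm = 1.49 μm.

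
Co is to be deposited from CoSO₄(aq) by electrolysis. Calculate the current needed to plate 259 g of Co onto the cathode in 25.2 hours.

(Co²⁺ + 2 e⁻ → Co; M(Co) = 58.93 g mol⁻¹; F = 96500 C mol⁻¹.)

9.35 A

n(Co) = 259 / 58.93 = 4.395 mol.
n(e⁻) = 2 × 4.395 = 8.790 mol.
Q = n(e⁻)·F = 8.790 × 96500 = 848200 C.
I = Q/t = 848200 / 90720 s = 9.35 A.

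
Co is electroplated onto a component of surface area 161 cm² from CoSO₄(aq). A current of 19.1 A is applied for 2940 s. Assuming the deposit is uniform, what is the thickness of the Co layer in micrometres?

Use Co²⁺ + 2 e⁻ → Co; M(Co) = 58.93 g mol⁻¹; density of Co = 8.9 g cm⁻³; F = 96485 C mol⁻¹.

Q = I·t = 19.10 × 2940.0 = 56150 C; n(e⁻) = 0.5820 mol.
n(Co) = n(e⁻)/2 = 0.2910 mol, so m = 0.2910 × 58.93 = 17.15 g.
Volume = m/ρ = 17.15 / 8.9 = 1.927 cm³.
Thickness = V/A = 1.927 / 161 = 0.0120 cm = 120 μm.

120 μm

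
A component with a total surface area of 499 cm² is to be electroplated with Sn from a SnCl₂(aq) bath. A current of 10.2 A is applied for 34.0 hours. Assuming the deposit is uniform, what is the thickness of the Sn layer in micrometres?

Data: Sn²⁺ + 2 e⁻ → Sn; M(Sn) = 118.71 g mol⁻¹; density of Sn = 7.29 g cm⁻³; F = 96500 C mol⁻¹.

2110 μm

Q = I·t = 10.20 × 122400 = 1248000 C; n(e⁻) = 12.94 mol.
n(Sn) = n(e⁻)/2 = 6.469 mol, so m = 6.469 × 118.71 = 767.9 g.
Volume = m/ρ = 767.9 / 7.29 = 105.3 cm³.
Thickness = V/A = 105.3 / 499 = 0.211 cm = 2110 μm.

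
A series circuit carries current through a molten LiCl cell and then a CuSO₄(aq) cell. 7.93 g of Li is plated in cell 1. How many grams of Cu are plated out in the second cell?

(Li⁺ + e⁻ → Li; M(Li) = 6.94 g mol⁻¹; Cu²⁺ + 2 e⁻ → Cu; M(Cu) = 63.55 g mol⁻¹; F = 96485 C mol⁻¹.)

36.3 g

n(Li) = 7.93 / 6.94 = 1.143 mol.
Since Li⁺ + e⁻ → Li, n(e⁻) passed = 1 × 1.143 = 1.143 mol.
Cells in series carry the same charge, so the same 1.143 mol of electrons passes through cell 2.
Cu²⁺ + 2 e⁻ → Cu, so n(Cu) = 1.143 / 2 = 0.5713 mol.
m(Cu) = 0.5713 × 63.55 = 36.3 g.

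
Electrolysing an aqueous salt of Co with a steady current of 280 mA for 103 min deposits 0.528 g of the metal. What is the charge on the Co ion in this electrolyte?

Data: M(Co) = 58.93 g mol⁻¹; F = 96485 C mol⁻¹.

+2

Q = I·t = 0.2800 A × 6180.0 s = 1730 C, so n(e⁻) = 1730/96485 = 0.01793 mol.
n(Co) deposited = 0.528 / 58.93 = 0.008960 mol.
Electrons per atom = n(e⁻)/n(Co) = 0.01793 / 0.008960 = 2.00 ≈ 2, so the ion is Co²⁺.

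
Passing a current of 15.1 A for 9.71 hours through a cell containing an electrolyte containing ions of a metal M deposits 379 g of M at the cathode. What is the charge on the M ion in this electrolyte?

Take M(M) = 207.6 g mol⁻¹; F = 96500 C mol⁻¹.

+3

Q = I·t = 15.10 A × 34956 s = 527800 C, so n(e⁻) = 527800/96500 = 5.470 mol.
n(M) deposited = 379 / 207.6 = 1.826 mol.
Electrons per atom = n(e⁻)/n(M) = 5.470 / 1.826 = 3.00 ≈ 3, so the ion is M³⁺.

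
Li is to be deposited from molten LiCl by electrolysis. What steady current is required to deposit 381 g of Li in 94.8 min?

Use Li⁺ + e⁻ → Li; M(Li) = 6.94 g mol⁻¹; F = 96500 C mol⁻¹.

931 A

n(Li) = 381 / 6.94 = 54.90 mol.
n(e⁻) = 1 × 54.90 = 54.90 mol.
Q = n(e⁻)·F = 54.90 × 96500 = 5298000 C.
I = Q/t = 5298000 / 5688.0 s = 931 A.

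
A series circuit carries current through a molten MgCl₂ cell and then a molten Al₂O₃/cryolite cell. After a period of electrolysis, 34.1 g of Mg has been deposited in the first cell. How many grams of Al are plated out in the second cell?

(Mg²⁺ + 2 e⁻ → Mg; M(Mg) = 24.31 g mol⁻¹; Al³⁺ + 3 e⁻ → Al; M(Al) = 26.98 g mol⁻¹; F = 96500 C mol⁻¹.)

25.2 g

n(Mg) = 34.1 / 24.31 = 1.403 mol.
Since Mg²⁺ + 2 e⁻ → Mg, n(e⁻) passed = 2 × 1.403 = 2.805 mol.
Cells in series carry the same charge, so the same 2.805 mol of electrons passes through cell 2.
Al³⁺ + 3 e⁻ → Al, so n(Al) = 2.805 / 3 = 0.9351 mol.
m(Al) = 0.9351 × 26.98 = 25.2 g.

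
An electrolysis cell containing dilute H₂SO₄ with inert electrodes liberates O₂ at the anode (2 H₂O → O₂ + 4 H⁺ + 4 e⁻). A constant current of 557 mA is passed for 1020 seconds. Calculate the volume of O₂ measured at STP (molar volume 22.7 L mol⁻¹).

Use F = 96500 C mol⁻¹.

Q = I·t = 0.5570 A × 1020.0 s = 568.1 C.
n(e⁻) = Q/F = 568.1 / 96500 = 0.005887 mol.
4 electrons are transferred per O₂ molecule, so n(O₂) = 0.005887 / 4 = 0.001472 mol.
V = n × V_m = 0.001472 × 22.7 = 0.0334 L.

0.0334 L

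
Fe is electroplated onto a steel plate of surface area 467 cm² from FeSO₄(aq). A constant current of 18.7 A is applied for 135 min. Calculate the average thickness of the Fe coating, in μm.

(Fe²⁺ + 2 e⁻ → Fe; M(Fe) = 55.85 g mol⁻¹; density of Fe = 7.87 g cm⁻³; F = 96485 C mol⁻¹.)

Q = I·t = 18.70 × 8100.0 = 151500 C; n(e⁻) = 1.570 mol.
n(Fe) = n(e⁻)/2 = 0.7849 mol, so m = 0.7849 × 55.85 = 43.84 g.
Volume = m/ρ = 43.84 / 7.87 = 5.570 cm³.
Thickness = V/A = 5.570 / 467 = 0.0119 cm = 119 μm.

119 μm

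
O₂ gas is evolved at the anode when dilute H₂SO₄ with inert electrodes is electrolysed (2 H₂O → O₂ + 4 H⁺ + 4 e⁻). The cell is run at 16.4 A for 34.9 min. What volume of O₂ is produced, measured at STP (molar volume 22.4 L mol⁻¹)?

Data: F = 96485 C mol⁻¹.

1.99 L

Q = I·t = 16.40 A × 2094.0 s = 34340 C.
n(e⁻) = Q/F = 34340 / 96485 = 0.3559 mol.
4 electrons are transferred per O₂ molecule, so n(O₂) = 0.3559 / 4 = 0.08898 mol.
V = n × V_m = 0.08898 × 22.4 = 1.99 L.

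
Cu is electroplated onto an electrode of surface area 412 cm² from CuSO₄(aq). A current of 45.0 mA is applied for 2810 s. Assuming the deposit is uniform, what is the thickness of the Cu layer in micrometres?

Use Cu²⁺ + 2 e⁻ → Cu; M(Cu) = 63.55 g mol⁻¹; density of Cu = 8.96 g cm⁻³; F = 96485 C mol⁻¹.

0.113 μm

Q = I·t = 0.04500 × 2810.0 = 126.4 C; n(e⁻) = 0.001311 mol.
n(Cu) = n(e⁻)/2 = 0.0006553 mol, so m = 0.0006553 × 63.55 = 0.04164 g.
Volume = m/ρ = 0.04164 / 8.96 = 0.004648 cm³.
Thickness = V/A = 0.004648 / 412 = 1.13 × 10⁻⁵ cm = 0.113 μm.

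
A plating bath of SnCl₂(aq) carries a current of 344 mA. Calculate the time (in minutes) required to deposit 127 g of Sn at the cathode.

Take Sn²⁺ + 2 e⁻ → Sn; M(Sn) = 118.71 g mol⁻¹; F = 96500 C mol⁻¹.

10000 min

n(Sn) = m/M = 127 / 118.71 = 1.070 mol.
Each Sn atom requires 2 electrons, so n(e⁻) = 2 × 1.070 = 2.140 mol.
Q = n(e⁻)·F = 2.140 × 96500 = 206500 C.
t = Q/I = 206500 / 0.3440 A = 600200 s = 10000 min.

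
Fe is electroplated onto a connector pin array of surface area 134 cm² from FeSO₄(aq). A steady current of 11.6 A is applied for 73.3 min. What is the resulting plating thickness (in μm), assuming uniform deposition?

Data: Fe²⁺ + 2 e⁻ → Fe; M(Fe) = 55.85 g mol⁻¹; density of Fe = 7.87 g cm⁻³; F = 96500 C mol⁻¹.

140 μm

Q = I·t = 11.60 × 4398.0 = 51020 C; n(e⁻) = 0.5287 mol.
n(Fe) = n(e⁻)/2 = 0.2643 mol, so m = 0.2643 × 55.85 = 14.76 g.
Volume = m/ρ = 14.76 / 7.87 = 1.876 cm³.
Thickness = V/A = 1.876 / 134 = 0.0140 cm = 140 μm.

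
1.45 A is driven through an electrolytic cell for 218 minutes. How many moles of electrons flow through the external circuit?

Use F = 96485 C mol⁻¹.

Q = I·t = 1.450 A × 13080 s = 18970 C.
n(e⁻) = Q/F = 18970 / 96485 = 0.197 mol.

0.197 mol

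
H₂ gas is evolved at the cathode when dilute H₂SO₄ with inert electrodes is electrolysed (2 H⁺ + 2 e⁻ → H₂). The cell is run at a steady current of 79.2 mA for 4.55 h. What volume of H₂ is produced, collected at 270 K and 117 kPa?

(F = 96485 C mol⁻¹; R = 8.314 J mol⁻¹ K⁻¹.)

Q = I·t = 0.07920 A × 16380 s = 1297 C.
n(e⁻) = Q/F = 1297 / 96485 = 0.01345 mol.
2 electrons are transferred per H₂ molecule, so n(H₂) = 0.01345 / 2 = 0.006723 mol.
V = nRT/P = (0.006723 × 8.314 × 270) / (117 × 10³ Pa) = 1.29 × 10⁻⁴ m³ = 0.129 L.

0.129 L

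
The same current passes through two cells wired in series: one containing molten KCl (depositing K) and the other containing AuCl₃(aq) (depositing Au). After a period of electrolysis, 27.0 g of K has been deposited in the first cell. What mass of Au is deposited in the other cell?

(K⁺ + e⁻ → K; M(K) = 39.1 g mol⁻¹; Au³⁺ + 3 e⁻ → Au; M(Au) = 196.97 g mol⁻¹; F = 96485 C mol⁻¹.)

n(K) = 27.0 / 39.1 = 0.6905 mol.
Since K⁺ + e⁻ → K, n(e⁻) passed = 1 × 0.6905 = 0.6905 mol.
Cells in series carry the same charge, so the same 0.6905 mol of electrons passes through cell 2.
Au³⁺ + 3 e⁻ → Au, so n(Au) = 0.6905 / 3 = 0.2302 mol.
m(Au) = 0.2302 × 196.97 = 45.3 g.

45.3 g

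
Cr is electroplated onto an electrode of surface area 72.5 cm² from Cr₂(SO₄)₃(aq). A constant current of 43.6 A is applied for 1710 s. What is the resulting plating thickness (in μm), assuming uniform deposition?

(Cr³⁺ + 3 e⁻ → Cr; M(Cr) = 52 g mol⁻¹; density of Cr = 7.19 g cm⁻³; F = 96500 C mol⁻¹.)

Q = I·t = 43.60 × 1710.0 = 74560 C; n(e⁻) = 0.7726 mol.
n(Cr) = n(e⁻)/3 = 0.2575 mol, so m = 0.2575 × 52 = 13.39 g.
Volume = m/ρ = 13.39 / 7.19 = 1.863 cm³.
Thickness = V/A = 1.863 / 72.5 = 0.0257 cm = 257 μm.

257 μm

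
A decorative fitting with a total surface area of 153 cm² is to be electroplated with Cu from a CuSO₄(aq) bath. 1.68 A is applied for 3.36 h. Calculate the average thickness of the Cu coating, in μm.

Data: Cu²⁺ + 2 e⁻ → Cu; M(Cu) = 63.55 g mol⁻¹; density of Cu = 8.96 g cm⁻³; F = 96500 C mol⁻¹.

48.8 μm

Q = I·t = 1.680 × 12096 = 20320 C; n(e⁻) = 0.2106 mol.
n(Cu) = n(e⁻)/2 = 0.1053 mol, so m = 0.1053 × 63.55 = 6.691 g.
Volume = m/ρ = 6.691 / 8.96 = 0.7468 cm³.
Thickness = V/A = 0.7468 / 153 = 0.00488 cm = 48.8 μm.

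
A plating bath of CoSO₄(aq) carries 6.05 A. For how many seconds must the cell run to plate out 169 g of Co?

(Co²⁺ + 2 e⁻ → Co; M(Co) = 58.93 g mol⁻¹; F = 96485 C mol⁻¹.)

n(Co) = m/M = 169 / 58.93 = 2.868 mol.
Each Co atom requires 2 electrons, so n(e⁻) = 2 × 2.868 = 5.736 mol.
Q = n(e⁻)·F = 5.736 × 96485 = 553400 C.
t = Q/I = 553400 / 6.050 A = 91470 s.

91500 s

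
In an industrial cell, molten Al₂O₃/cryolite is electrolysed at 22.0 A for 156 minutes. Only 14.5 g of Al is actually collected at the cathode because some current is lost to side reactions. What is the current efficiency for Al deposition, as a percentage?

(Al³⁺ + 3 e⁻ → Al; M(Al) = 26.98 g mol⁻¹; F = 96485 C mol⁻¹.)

75.5 %

Q = I·t = 22.00 × 9360.0 = 205900 C; n(e⁻) = 205900/96485 = 2.134 mol.
Theoretical n(Al) = n(e⁻)/3 = 0.7114 mol, i.e. m_theo = 0.7114 × 26.98 = 19.19 g.
Efficiency = m_actual / m_theo = 14.5 / 19.19 = 75.5 %.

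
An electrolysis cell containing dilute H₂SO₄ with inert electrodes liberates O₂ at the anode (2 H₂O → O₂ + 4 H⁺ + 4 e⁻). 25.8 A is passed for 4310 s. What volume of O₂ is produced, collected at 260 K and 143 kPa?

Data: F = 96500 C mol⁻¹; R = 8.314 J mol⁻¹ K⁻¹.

4.35 L

Q = I·t = 25.80 A × 4310.0 s = 111200 C.
n(e⁻) = Q/F = 111200 / 96500 = 1.152 mol.
4 electrons are transferred per O₂ molecule, so n(O₂) = 1.152 / 4 = 0.2881 mol.
V = nRT/P = (0.2881 × 8.314 × 260) / (143 × 10³ Pa) = 0.00435 m³ = 4.35 L.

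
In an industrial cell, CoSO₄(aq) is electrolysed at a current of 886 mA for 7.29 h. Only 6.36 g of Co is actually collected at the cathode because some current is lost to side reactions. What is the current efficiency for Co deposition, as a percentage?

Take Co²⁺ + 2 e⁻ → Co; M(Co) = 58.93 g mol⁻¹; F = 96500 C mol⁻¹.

Q = I·t = 0.8860 × 26244 = 23250 C; n(e⁻) = 23250/96500 = 0.2410 mol.
Theoretical n(Co) = n(e⁻)/2 = 0.1205 mol, i.e. m_theo = 0.1205 × 58.93 = 7.100 g.
Efficiency = m_actual / m_theo = 6.36 / 7.100 = 89.6 %.

89.6 %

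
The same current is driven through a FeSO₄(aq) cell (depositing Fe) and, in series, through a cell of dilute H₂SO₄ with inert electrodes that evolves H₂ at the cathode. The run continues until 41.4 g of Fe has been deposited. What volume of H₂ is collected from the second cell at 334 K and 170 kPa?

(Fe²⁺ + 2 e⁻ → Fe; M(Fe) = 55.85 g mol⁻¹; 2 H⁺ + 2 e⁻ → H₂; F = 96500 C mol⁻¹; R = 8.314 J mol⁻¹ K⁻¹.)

n(Fe) = 41.4 / 55.85 = 0.7413 mol, so n(e⁻) = 2 × 0.7413 = 1.483 mol.
The cells are in series, so the same 1.483 mol of electrons passes through the second cell.
2 H⁺ + 2 e⁻ → H₂ — 2 mol e⁻ per mol H₂, so n(H₂) = 1.483/2 = 0.7413 mol.
V = nRT/P = (0.7413 × 8.314 × 334) / (170 × 10³) = 0.0121 m³ = 12.1 L.

12.1 L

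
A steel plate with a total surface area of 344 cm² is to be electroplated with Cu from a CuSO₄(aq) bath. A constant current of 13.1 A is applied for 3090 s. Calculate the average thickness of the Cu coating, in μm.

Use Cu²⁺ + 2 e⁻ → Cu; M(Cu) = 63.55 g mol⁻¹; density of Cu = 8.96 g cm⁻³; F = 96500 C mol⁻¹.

43.2 μm

Q = I·t = 13.10 × 3090.0 = 40480 C; n(e⁻) = 0.4195 mol.
n(Cu) = n(e⁻)/2 = 0.2097 mol, so m = 0.2097 × 63.55 = 13.33 g.
Volume = m/ρ = 13.33 / 8.96 = 1.488 cm³.
Thickness = V/A = 1.488 / 344 = 0.00432 cm = 43.2 μm.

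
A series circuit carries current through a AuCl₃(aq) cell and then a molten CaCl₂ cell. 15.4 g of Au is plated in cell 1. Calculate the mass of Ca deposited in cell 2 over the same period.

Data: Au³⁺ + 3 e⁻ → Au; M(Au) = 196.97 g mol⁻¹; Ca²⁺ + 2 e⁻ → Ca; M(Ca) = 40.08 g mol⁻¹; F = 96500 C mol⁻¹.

4.70 g

n(Au) = 15.4 / 196.97 = 0.07818 mol.
Since Au³⁺ + 3 e⁻ → Au, n(e⁻) passed = 3 × 0.07818 = 0.2346 mol.
Cells in series carry the same charge, so the same 0.2346 mol of electrons passes through cell 2.
Ca²⁺ + 2 e⁻ → Ca, so n(Ca) = 0.2346 / 2 = 0.1173 mol.
m(Ca) = 0.1173 × 40.08 = 4.70 g.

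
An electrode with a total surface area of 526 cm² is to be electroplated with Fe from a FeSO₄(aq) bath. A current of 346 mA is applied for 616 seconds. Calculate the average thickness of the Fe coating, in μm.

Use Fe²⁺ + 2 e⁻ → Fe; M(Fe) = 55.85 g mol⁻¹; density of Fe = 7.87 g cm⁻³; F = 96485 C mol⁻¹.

Q = I·t = 0.3460 × 616.00 = 213.1 C; n(e⁻) = 0.002209 mol.
n(Fe) = n(e⁻)/2 = 0.001105 mol, so m = 0.001105 × 55.85 = 0.06169 g.
Volume = m/ρ = 0.06169 / 7.87 = 0.007838 cm³.
Thickness = V/A = 0.007838 / 526 = 1.49 × 10⁻⁵ cm = 0.149 μm.

0.149 μm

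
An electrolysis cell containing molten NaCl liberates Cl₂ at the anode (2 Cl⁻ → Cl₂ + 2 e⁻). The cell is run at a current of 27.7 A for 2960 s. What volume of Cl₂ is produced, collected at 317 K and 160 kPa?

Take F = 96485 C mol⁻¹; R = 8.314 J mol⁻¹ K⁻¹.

Q = I·t = 27.70 A × 2960.0 s = 81990 C.
n(e⁻) = Q/F = 81990 / 96485 = 0.8498 mol.
2 electrons are transferred per Cl₂ molecule, so n(Cl₂) = 0.8498 / 2 = 0.4249 mol.
V = nRT/P = (0.4249 × 8.314 × 317) / (160 × 10³ Pa) = 0.00700 m³ = 7.00 L.

7.00 L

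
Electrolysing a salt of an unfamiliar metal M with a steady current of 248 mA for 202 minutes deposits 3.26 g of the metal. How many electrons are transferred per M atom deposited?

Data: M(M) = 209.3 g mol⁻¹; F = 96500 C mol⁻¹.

2

Q = I·t = 0.2480 A × 12120 s = 3006 C, so n(e⁻) = 3006/96500 = 0.03115 mol.
n(M) deposited = 3.26 / 209.3 = 0.01558 mol.
Electrons per atom = n(e⁻)/n(M) = 0.03115 / 0.01558 = 2.00 ≈ 2, so the ion is M²⁺.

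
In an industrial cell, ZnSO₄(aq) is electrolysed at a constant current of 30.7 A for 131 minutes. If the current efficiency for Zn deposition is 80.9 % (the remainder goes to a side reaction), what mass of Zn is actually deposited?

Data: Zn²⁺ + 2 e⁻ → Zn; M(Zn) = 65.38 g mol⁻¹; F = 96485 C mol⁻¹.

66.1 g

Q = I·t = 30.70 × 7860.0 = 241300 C.
n(e⁻) = 241300/96485 = 2.501 mol; theoretically n(Zn) = 2.501/2 = 1.250 mol, m_theo = 81.76 g.
At 80.9 % efficiency, m_actual = 0.809 × 81.76 = 66.1 g.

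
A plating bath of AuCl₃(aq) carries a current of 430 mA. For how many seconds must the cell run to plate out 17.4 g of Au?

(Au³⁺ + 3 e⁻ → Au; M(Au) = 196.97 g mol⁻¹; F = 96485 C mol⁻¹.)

59500 s

n(Au) = m/M = 17.4 / 196.97 = 0.08834 mol.
Each Au atom requires 3 electrons, so n(e⁻) = 3 × 0.08834 = 0.2650 mol.
Q = n(e⁻)·F = 0.2650 × 96485 = 25570 C.
t = Q/I = 25570 / 0.4300 A = 59470 s.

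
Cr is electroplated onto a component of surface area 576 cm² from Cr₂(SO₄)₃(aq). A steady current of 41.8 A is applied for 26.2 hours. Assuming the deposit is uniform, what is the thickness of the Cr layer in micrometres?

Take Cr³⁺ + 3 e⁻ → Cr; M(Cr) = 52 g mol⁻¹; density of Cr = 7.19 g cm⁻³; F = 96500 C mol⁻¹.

Q = I·t = 41.80 × 94320 = 3943000 C; n(e⁻) = 40.86 mol.
n(Cr) = n(e⁻)/3 = 13.62 mol, so m = 13.62 × 52 = 708.2 g.
Volume = m/ρ = 708.2 / 7.19 = 98.49 cm³.
Thickness = V/A = 98.49 / 576 = 0.171 cm = 1710 μm.

1710 μm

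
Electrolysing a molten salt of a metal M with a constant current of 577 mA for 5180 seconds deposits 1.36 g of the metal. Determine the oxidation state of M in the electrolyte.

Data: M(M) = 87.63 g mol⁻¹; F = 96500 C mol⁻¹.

+2

Q = I·t = 0.5770 A × 5180.0 s = 2989 C, so n(e⁻) = 2989/96500 = 0.03097 mol.
n(M) deposited = 1.36 / 87.63 = 0.01552 mol.
Electrons per atom = n(e⁻)/n(M) = 0.03097 / 0.01552 = 2.00 ≈ 2, so the ion is M²⁺.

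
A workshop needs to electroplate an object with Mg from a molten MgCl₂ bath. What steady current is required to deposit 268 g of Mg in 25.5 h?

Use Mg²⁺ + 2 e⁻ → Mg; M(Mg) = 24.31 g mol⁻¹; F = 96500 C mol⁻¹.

23.2 A

n(Mg) = 268 / 24.31 = 11.02 mol.
n(e⁻) = 2 × 11.02 = 22.05 mol.
Q = n(e⁻)·F = 22.05 × 96500 = 2128000 C.
I = Q/t = 2128000 / 91800 s = 23.2 A.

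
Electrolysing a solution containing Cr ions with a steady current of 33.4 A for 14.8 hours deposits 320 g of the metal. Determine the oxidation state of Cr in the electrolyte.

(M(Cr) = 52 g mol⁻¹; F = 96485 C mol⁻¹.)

Q = I·t = 33.40 A × 53280 s = 1780000 C, so n(e⁻) = 1780000/96485 = 18.44 mol.
n(Cr) deposited = 320 / 52 = 6.154 mol.
Electrons per atom = n(e⁻)/n(Cr) = 18.44 / 6.154 = 3.00 ≈ 3, so the ion is Cr³⁺.

+3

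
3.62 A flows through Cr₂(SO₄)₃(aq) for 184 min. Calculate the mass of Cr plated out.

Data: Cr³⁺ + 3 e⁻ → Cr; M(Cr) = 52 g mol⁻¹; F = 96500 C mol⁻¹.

Q = I·t = 3.620 A × 11040 s = 39960 C.
n(e⁻) = Q/F = 39960 / 96500 = 0.4141 mol.
Cr³⁺ + 3 e⁻ → Cr, so n(Cr) = n(e⁻)/3 = 0.1380 mol.
m = n·M = 0.1380 × 52 = 7.18 g.

7.18 g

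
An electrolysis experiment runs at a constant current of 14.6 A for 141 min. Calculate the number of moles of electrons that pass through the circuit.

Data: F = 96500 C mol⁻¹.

Q = I·t = 14.60 A × 8460.0 s = 123500 C.
n(e⁻) = Q/F = 123500 / 96500 = 1.28 mol.

1.28 mol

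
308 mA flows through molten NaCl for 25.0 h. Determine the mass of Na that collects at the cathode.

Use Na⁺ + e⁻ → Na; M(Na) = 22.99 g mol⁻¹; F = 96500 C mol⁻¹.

Q = I·t = 0.3080 A × 90000 s = 27720 C.
n(e⁻) = Q/F = 27720 / 96500 = 0.2873 mol.
Na⁺ + e⁻ → Na, so n(Na) = n(e⁻)/1 = 0.2873 mol.
m = n·M = 0.2873 × 22.99 = 6.60 g.

6.60 g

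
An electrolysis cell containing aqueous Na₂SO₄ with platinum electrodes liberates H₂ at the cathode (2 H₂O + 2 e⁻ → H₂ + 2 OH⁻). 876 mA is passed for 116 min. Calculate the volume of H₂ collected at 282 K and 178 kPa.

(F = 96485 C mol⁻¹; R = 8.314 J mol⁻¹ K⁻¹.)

Q = I·t = 0.8760 A × 6960.0 s = 6097 C.
n(e⁻) = Q/F = 6097 / 96485 = 0.06319 mol.
2 electrons are transferred per H₂ molecule, so n(H₂) = 0.06319 / 2 = 0.03160 mol.
V = nRT/P = (0.03160 × 8.314 × 282) / (178 × 10³ Pa) = 4.16 × 10⁻⁴ m³ = 0.416 L.

0.416 L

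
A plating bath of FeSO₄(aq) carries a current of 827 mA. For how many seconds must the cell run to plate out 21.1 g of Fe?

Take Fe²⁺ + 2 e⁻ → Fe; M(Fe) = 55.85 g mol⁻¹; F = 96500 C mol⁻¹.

88200 s

n(Fe) = m/M = 21.1 / 55.85 = 0.3778 mol.
Each Fe atom requires 2 electrons, so n(e⁻) = 2 × 0.3778 = 0.7556 mol.
Q = n(e⁻)·F = 0.7556 × 96500 = 72910 C.
t = Q/I = 72910 / 0.8270 A = 88170 s.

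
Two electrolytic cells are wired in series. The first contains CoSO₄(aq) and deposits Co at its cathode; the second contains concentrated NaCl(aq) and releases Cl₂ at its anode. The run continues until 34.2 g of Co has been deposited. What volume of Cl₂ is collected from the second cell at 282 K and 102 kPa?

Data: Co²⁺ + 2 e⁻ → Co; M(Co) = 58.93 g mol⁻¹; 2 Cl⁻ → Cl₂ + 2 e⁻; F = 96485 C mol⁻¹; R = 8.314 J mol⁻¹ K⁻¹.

n(Co) = 34.2 / 58.93 = 0.5803 mol, so n(e⁻) = 2 × 0.5803 = 1.161 mol.
The cells are in series, so the same 1.161 mol of electrons passes through the second cell.
2 Cl⁻ → Cl₂ + 2 e⁻ — 2 mol e⁻ per mol Cl₂, so n(Cl₂) = 1.161/2 = 0.5803 mol.
V = nRT/P = (0.5803 × 8.314 × 282) / (102 × 10³) = 0.0133 m³ = 13.3 L.

13.3 L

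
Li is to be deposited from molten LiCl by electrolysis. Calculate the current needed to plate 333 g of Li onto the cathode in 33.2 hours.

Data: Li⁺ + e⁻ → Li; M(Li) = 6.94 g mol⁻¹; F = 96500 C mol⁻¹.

38.7 A

n(Li) = 333 / 6.94 = 47.98 mol.
n(e⁻) = 1 × 47.98 = 47.98 mol.
Q = n(e⁻)·F = 47.98 × 96500 = 4630000 C.
I = Q/t = 4630000 / 119520 s = 38.7 A.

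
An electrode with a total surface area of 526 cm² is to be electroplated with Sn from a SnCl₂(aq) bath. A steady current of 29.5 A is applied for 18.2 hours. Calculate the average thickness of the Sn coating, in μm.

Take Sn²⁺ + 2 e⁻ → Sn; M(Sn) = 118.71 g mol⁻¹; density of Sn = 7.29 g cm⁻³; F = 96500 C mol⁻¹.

Q = I·t = 29.50 × 65520 = 1933000 C; n(e⁻) = 20.03 mol.
n(Sn) = n(e⁻)/2 = 10.01 mol, so m = 10.01 × 118.71 = 1189 g.
Volume = m/ρ = 1189 / 7.29 = 163.1 cm³.
Thickness = V/A = 163.1 / 526 = 0.310 cm = 3100 μm.

3100 μm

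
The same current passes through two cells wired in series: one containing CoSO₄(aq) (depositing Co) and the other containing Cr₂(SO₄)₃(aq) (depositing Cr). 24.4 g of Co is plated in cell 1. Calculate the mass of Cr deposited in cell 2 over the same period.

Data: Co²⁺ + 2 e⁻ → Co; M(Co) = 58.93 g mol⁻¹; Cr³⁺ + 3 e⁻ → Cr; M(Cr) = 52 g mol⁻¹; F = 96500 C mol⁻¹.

n(Co) = 24.4 / 58.93 = 0.4141 mol.
Since Co²⁺ + 2 e⁻ → Co, n(e⁻) passed = 2 × 0.4141 = 0.8281 mol.
Cells in series carry the same charge, so the same 0.8281 mol of electrons passes through cell 2.
Cr³⁺ + 3 e⁻ → Cr, so n(Cr) = 0.8281 / 3 = 0.2760 mol.
m(Cr) = 0.2760 × 52 = 14.4 g.

14.4 g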